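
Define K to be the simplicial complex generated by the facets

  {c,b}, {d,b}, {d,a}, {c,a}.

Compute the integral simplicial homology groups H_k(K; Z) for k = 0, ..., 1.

K has 4 vertices, 4 edges.
rank ∂_0 = 0, rank ∂_1 = 3 ⇒ b_0 = 4 − 0 − 3 = 1; all invariant factors of ∂_1 are 1 so no torsion. So H_0 = Z.
rank ∂_1 = 3, rank ∂_2 = 0 ⇒ b_1 = 4 − 3 − 0 = 1. So H_1 = Z.

H_0 ≅ Z,  H_1 ≅ Z.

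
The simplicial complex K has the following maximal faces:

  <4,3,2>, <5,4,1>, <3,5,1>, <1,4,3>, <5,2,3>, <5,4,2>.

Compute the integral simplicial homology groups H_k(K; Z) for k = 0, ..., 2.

H_0 = Z,  H_1 = 0,  H_2 = Z.

Take the total order 1 < 2 < 3 < 4 < 5 on the vertex set. Then K (dimension 2) consists of the simplices:

  0-simplices (5): [1], [2], [3], [4], [5]
  1-simplices (9): [1,3], [1,4], [1,5], [2,3], [2,4], [2,5], [3,4], [3,5], [4,5]
  2-simplices (6): [1,3,4], [1,3,5], [1,4,5], [2,3,4], [2,3,5], [2,4,5]

giving chain groups C_0 ≅ Z^5, C_1 ≅ Z^9, C_2 ≅ Z^6.

∂_1: C_1 → C_0 maps an edge to its endpoints' difference, ∂[p,q] = q − p.
As a 5×9 matrix over Z this has rank 4, with invariant factors (1,1,1,1).

∂_2: C_2 → C_1 acts by ∂[p,q,r] = [q,r] − [p,r] + [p,q]. For instance
  ∂[2,4,5] = [4,5] − [2,5] + [2,4],
  ∂[1,3,4] = [3,4] − [1,4] + [1,3].
The 9×6 boundary matrix has rank 5 and Smith normal form diag(1,1,1,1,1).

From H_k ≅ ker(∂_k) / im(∂_{k+1}) we obtain:

  H_0: rank C_0 − rank ∂_1 = 5 − 4 = 1, and the invariant factors of ∂_1 are all 1, so H_0 ≅ Z.
  H_1: rank ker ∂_1 − rank ∂_2 = (9 − 4) − 5 = 0, and the invariant factors of ∂_2 are all 1, so H_1 ≅ 0.
  H_2: rank ker ∂_2 − rank ∂_3 = (6 − 5) − 0 = 1, and there is no ∂_3, so H_2 ≅ Z.

As a check, the Euler characteristic is 5 − 9 + 6 = 2, which agrees with 1 − 0 + 1 = 2.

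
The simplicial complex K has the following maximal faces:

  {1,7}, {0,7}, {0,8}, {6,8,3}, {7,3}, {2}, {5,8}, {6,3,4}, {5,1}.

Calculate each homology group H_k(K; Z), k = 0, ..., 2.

H_0 = Z^2,  H_1 = Z^2,  H_2 = 0.

Take the total order 0 < 1 < 2 < 3 < 4 < 5 < 6 < 7 < 8 on the vertex set. Then K (dimension 2) consists of the simplices:

  0-simplices (9): [0], [1], [2], [3], [4], [5], [6], [7], [8]
  1-simplices (11): [0,7], [0,8], [1,5], [1,7], [3,4], [3,6], [3,7], [3,8], [4,6], [5,8], [6,8]
  2-simplices (2): [3,4,6], [3,6,8]

giving chain groups C_0 ≅ Z^9, C_1 ≅ Z^11, C_2 ≅ Z^2.

The boundary map ∂_1: C_1 → C_0 sends each edge [p,q] (with p < q) to q − p. For instance
  ∂[3,8] = [8] − [3].
The 9×11 boundary matrix has rank 7 and Smith normal form diag(1,1,1,1,1,1,1).

Boundary ∂_2: C_2 → C_1 acts by ∂[p,q,r] = [q,r] − [p,r] + [p,q]. For instance
  ∂[3,4,6] = [4,6] − [3,6] + [3,4],
  ∂[3,6,8] = [6,8] − [3,8] + [3,6].
The 11×2 boundary matrix has rank 2 and Smith normal form diag(1,1).

From H_k ≅ ker(∂_k) / im(∂_{k+1}) we obtain:

  H_0: rank C_0 − rank ∂_1 = 9 − 7 = 2, and the invariant factors of ∂_1 are all 1, so H_0 ≅ Z^2.
  H_1: rank ker ∂_1 − rank ∂_2 = (11 − 7) − 2 = 2, and the invariant factors of ∂_2 are all 1, so H_1 ≅ Z^2.
  H_2: rank ker ∂_2 − rank ∂_3 = (2 − 2) − 0 = 0, and there is no ∂_3, so H_2 ≅ 0.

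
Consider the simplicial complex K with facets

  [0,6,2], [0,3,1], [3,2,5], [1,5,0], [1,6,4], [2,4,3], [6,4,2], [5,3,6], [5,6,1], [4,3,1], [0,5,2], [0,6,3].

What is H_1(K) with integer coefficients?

We work with the vertex ordering 0 < 1 < 2 < 3 < 4 < 5 < 6. The simplices of K, each written with vertices in increasing order, are:

  0-simplices (7): [0], [1], [2], [3], [4], [5], [6]
  1-simplices (18): [0,1], [0,2], [0,3], [0,5], [0,6], [1,3], [1,4], [1,5], [1,6], [2,3], [2,4], [2,5], [2,6], [3,4], [3,5], [3,6], [4,6], [5,6]
  2-simplices (12): [0,1,3], [0,1,5], [0,2,5], [0,2,6], [0,3,6], [1,3,4], [1,4,6], [1,5,6], [2,3,4], [2,3,5], [2,4,6], [3,5,6]

Hence C_0 ≅ Z^7, C_1 ≅ Z^18, C_2 ≅ Z^12.

The boundary map ∂_1: C_1 → C_0 maps an edge to its endpoints' difference, ∂[p,q] = q − p. For instance
  ∂[1,6] = [6] − [1].
This gives a 7×18 integer matrix of rank 6; reducing to Smith normal form yields diagonal entries (1,1,1,1,1,1).

Boundary ∂_2: C_2 → C_1 maps a triangle to the signed sum of its edges. For instance
  ∂[0,1,3] = [1,3] − [0,3] + [0,1],
  ∂[0,3,6] = [3,6] − [0,6] + [0,3].
As a 18×12 matrix over Z this has rank 12, with invariant factors (1,1,1,1,1,1,1,1,1,1,1,2).

From H_k ≅ ker(∂_k) / im(∂_{k+1}) we obtain:

  H_1: rank ker ∂_1 − rank ∂_2 = (18 − 6) − 12 = 0, and ∂_2 has invariant factor 2 > 1, so H_1 = Z/2.

H_1 = Z/2.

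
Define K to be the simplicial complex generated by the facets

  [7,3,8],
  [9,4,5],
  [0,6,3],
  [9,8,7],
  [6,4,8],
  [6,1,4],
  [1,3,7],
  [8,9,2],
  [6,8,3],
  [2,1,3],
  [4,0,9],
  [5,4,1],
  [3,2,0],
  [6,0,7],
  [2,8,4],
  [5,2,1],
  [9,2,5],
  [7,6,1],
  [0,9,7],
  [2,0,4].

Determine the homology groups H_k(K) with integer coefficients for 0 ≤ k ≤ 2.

H_0 ≅ Z,  H_1 ≅ Z ⊕ Z_2,  H_2 = 0.

Take the total order 0 < 1 < 2 < 3 < 4 < 5 < 6 < 7 < 8 < 9 on the vertex set. Then K (dimension 2) consists of the simplices:

  0-simplices (10): [0], [1], [2], [3], [4], [5], [6], [7], [8], [9]
  1-simplices (30): (30 of them)
  2-simplices (20): (20 of them)

so the chain groups are C_0 ≅ Z^10, C_1 ≅ Z^30, C_2 ≅ Z^20.

Boundary ∂_1: C_1 → C_0 maps an edge to its endpoints' difference, ∂[p,q] = q − p.
This gives a 10×30 integer matrix of rank 9; reducing to Smith normal form yields diagonal entries (1,1,1,1,1,1,1,1,1).

∂_2: C_2 → C_1 sends each 2-simplex [p,q,r] to [q,r] − [p,r] + [p,q]. For instance
  ∂[0,3,6] = [3,6] − [0,6] + [0,3],
  ∂[4,5,9] = [5,9] − [4,9] + [4,5].
The resulting 30×20 matrix has rank 20, and its Smith normal form has invariant factors (1,1,1,1,1,1,1,1,1,1,1,1,1,1,1,1,1,1,1,2).

Now H_k = ker ∂_k / im ∂_{k+1}, so:

  H_0: rank C_0 − rank ∂_1 = 10 − 9 = 1, and the invariant factors of ∂_1 are all 1, so H_0 ≅ Z.
  H_1: rank ker ∂_1 − rank ∂_2 = (30 − 9) − 20 = 1, and ∂_2 has invariant factor 2 > 1, so H_1 ≅ Z ⊕ Z_2.
  H_2: rank ker ∂_2 − rank ∂_3 = (20 − 20) − 0 = 0, and there is no ∂_3, so H_2 ≅ 0.

As a check, the Euler characteristic is 10 − 30 + 20 = 0, which agrees with 1 − 1 + 0 = 0.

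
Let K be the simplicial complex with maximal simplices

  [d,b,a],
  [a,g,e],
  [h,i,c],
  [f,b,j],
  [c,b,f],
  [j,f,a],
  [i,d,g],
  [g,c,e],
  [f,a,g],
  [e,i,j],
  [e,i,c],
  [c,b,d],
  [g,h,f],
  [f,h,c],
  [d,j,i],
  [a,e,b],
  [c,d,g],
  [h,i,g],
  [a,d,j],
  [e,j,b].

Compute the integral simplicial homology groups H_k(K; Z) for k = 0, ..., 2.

H_0 ≅ Z,  H_1 ≅ Z ⊕ Z/2,  H_2 = 0.

Order the vertices as a < b < c < d < e < f < g < h < i < j. Listing each simplex with vertices in this order, K has dimension 2 with simplices:

  0-simplices (10): a, b, c, d, e, f, g, h, i, j
  1-simplices (30): ab, ad, ae, af, ag, aj, bc, bd, be, bf, bj, cd, ce, cf, cg, ch, ci, dg, di, dj, eg, ei, ej, fg, fh, fj, gh, gi, hi, ij
  2-simplices (20): abd, abe, adj, aeg, afg, afj, bcd, bcf, bej, bfj, cdg, ceg, cei, cfh, chi, dgi, dij, eij, fgh, ghi

giving chain groups C_0 ≅ Z^10, C_1 ≅ Z^30, C_2 ≅ Z^20.

The boundary map ∂_1: C_1 → C_0 maps an edge to its endpoints' difference, ∂[p,q] = q − p. For instance
  ∂bf = f − b.
The 10×30 boundary matrix has rank 9 and Smith normal form diag(1,1,1,1,1,1,1,1,1).

The boundary map ∂_2: C_2 → C_1 sends each 2-simplex [p,q,r] to [q,r] − [p,r] + [p,q]. For instance
  ∂dgi = gi − di + dg,
  ∂adj = dj − aj + ad.
The 30×20 boundary matrix has rank 20 and Smith normal form diag(1,1,1,1,1,1,1,1,1,1,1,1,1,1,1,1,1,1,1,2).

From H_k ≅ ker(∂_k) / im(∂_{k+1}) we obtain:

  H_0: rank C_0 − rank ∂_1 = 10 − 9 = 1, and the invariant factors of ∂_1 are all 1, so H_0 ≅ Z.
  H_1: rank ker ∂_1 − rank ∂_2 = (30 − 9) − 20 = 1, and ∂_2 has invariant factor 2 > 1, so H_1 ≅ Z ⊕ Z/2.
  H_2: rank ker ∂_2 − rank ∂_3 = (20 − 20) − 0 = 0, and there is no ∂_3, so H_2 ≅ 0.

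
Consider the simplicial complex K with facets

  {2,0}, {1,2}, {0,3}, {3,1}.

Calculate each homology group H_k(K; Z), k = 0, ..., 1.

Take the total order 0 < 1 < 2 < 3 on the vertex set. Then K (dimension 1) consists of the simplices:

  0-simplices (4): [0], [1], [2], [3]
  1-simplices (4): [0,2], [0,3], [1,2], [1,3]

so the chain groups are C_0 ≅ Z^4, C_1 ≅ Z^4.

∂_1: C_1 → C_0 is given by ∂[p,q] = [q] − [p]. For instance
  ∂[0,2] = [2] − [0].
The resulting 4×4 matrix has rank 3, and its Smith normal form has invariant factors (1,1,1).

Reading off H_k = ker ∂_k / im ∂_{k+1}:

  H_0: rank C_0 − rank ∂_1 = 4 − 3 = 1, and the invariant factors of ∂_1 are all 1, so H_0 ≅ Z.
  H_1: rank ker ∂_1 − rank ∂_2 = (4 − 3) − 0 = 1, and there is no ∂_2, so H_1 ≅ Z.

(K is a triangulation of the circle S^1.)

H_0 ≅ Z,  H_1 ≅ Z.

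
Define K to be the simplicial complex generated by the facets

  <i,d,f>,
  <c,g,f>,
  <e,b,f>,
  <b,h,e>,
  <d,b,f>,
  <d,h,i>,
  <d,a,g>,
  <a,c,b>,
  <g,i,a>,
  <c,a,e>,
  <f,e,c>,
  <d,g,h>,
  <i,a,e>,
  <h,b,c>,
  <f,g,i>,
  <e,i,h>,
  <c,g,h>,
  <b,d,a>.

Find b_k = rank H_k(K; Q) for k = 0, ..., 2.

We work with the vertex ordering a < b < c < d < e < f < g < h < i. The simplices of K, each written with vertices in increasing order, are:

  0-simplices (9): a, b, c, d, e, f, g, h, i
  1-simplices (27): ab, ac, ad, ae, ag, ai, bc, bd, be, bf, bh, ce, cf, cg, ch, df, dg, dh, di, ef, eh, ei, fg, fi, gh, gi, hi
  2-simplices (18): abc, abd, ace, adg, aei, agi, bch, bdf, bef, beh, cef, cfg, cgh, dfi, dgh, dhi, ehi, fgi

giving chain groups C_0 ≅ Z^9, C_1 ≅ Z^27, C_2 ≅ Z^18.

∂_1: C_1 → C_0 maps an edge to its endpoints' difference, ∂[p,q] = q − p. For instance
  ∂cg = g − c.
This gives a 9×27 integer matrix of rank 8; reducing to Smith normal form yields diagonal entries (1,1,1,1,1,1,1,1).

Boundary ∂_2: C_2 → C_1 acts by ∂[p,q,r] = [q,r] − [p,r] + [p,q]. For instance
  ∂beh = eh − bh + be,
  ∂bdf = df − bf + bd.
This gives a 27×18 integer matrix of rank 18; reducing to Smith normal form yields diagonal entries (1,1,1,1,1,1,1,1,1,1,1,1,1,1,1,1,1,2).

Reading off H_k = ker ∂_k / im ∂_{k+1}:

  H_0: rank C_0 − rank ∂_1 = 9 − 8 = 1, and the invariant factors of ∂_1 are all 1, so H_0 = Z.
  H_1: rank ker ∂_1 − rank ∂_2 = (27 − 8) − 18 = 1, and ∂_2 has invariant factor 2 > 1, so H_1 = Z ⊕ Z_2.
  H_2: rank ker ∂_2 − rank ∂_3 = (18 − 18) − 0 = 0, and there is no ∂_3, so H_2 = 0.

Hence the Betti numbers are b_0 = 1, b_1 = 1, b_2 = 0.

b_0 = 1, b_1 = 1, b_2 = 0.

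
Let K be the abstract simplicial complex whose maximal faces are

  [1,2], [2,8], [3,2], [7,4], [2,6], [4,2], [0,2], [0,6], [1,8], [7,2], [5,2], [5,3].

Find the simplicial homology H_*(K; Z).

H_0 = Z,  H_1 = Z^4.

We work with the vertex ordering 0 < 1 < 2 < 3 < 4 < 5 < 6 < 7 < 8. The simplices of K, each written with vertices in increasing order, are:

  0-simplices (9): [0], [1], [2], [3], [4], [5], [6], [7], [8]
  1-simplices (12): [0,2], [0,6], [1,2], [1,8], [2,3], [2,4], [2,5], [2,6], [2,7], [2,8], [3,5], [4,7]

so the chain groups are C_0 ≅ Z^9, C_1 ≅ Z^12.

∂_1: C_1 → C_0 is given by ∂[p,q] = [q] − [p]. For instance
  ∂[2,4] = [4] − [2].
This gives a 9×12 integer matrix of rank 8; reducing to Smith normal form yields diagonal entries (1,1,1,1,1,1,1,1).

From H_k ≅ ker(∂_k) / im(∂_{k+1}) we obtain:

  H_0: rank C_0 − rank ∂_1 = 9 − 8 = 1, and the invariant factors of ∂_1 are all 1, so H_0 ≅ Z.
  H_1: rank ker ∂_1 − rank ∂_2 = (12 − 8) − 0 = 4, and there is no ∂_2, so H_1 ≅ Z^4.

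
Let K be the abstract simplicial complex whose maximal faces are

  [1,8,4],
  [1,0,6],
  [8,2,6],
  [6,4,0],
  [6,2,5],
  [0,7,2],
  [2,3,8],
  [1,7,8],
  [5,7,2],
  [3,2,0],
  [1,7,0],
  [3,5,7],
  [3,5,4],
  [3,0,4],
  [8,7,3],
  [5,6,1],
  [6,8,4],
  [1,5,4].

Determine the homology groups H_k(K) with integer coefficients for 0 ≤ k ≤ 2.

K has 9 vertices, 27 edges, 18 triangles.
rank ∂_0 = 0, rank ∂_1 = 8 ⇒ b_0 = 9 − 0 − 8 = 1; all invariant factors of ∂_1 are 1 so no torsion. So H_0 ≅ Z.
rank ∂_1 = 8, rank ∂_2 = 18 ⇒ b_1 = 27 − 8 − 18 = 1; ∂_2 has invariant factor(s) [2] giving torsion. So H_1 ≅ Z ⊕ Z/2.
rank ∂_2 = 18, rank ∂_3 = 0 ⇒ b_2 = 18 − 18 − 0 = 0. So H_2 ≅ 0.

H_0 ≅ Z,  H_1 ≅ Z ⊕ Z/2,  H_2 = 0.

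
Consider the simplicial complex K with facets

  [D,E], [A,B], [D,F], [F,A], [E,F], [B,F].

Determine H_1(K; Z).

Fix the vertex order A < B < D < E < F and write every simplex with vertices in increasing order. Then dim K = 1 and the simplices of K are:

  0-simplices (5): A, B, D, E, F
  1-simplices (6): AB, AF, BF, DE, DF, EF

Hence C_0 ≅ Z^5, C_1 ≅ Z^6.

The boundary map ∂_1: C_1 → C_0 is given by ∂[p,q] = [q] − [p]. For instance
  ∂BF = F − B.
As a 5×6 matrix over Z this has rank 4, with invariant factors (1,1,1,1).

From H_k ≅ ker(∂_k) / im(∂_{k+1}) we obtain:

  H_1: rank ker ∂_1 − rank ∂_2 = (6 − 4) − 0 = 2, and there is no ∂_2, so H_1 = Z^2.

H_1 = Z^2.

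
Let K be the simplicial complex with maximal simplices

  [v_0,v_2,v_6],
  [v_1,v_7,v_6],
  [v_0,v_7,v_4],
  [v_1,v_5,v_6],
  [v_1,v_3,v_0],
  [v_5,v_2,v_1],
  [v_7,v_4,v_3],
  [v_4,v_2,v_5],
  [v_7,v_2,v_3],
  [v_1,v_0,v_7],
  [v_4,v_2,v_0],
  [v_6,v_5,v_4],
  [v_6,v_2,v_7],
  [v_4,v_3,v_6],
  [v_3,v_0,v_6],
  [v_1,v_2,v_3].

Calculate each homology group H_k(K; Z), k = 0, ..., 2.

H_0 = Z,  H_1 = Z^2,  H_2 = Z.

We work with the vertex ordering v_0 < v_1 < v_2 < v_3 < v_4 < v_5 < v_6 < v_7. The simplices of K, each written with vertices in increasing order, are:

  0-simplices (8): [v_0], [v_1], [v_2], [v_3], [v_4], [v_5], [v_6], [v_7]
  1-simplices (24): (24 of them)
  2-simplices (16): (16 of them)

Hence C_0 ≅ Z^8, C_1 ≅ Z^24, C_2 ≅ Z^16.

∂_1: C_1 → C_0 sends each edge [p,q] (with p < q) to q − p. For instance
  ∂[v_0,v_4] = [v_4] − [v_0].
The resulting 8×24 matrix has rank 7, and its Smith normal form has invariant factors (1,1,1,1,1,1,1).

∂_2: C_2 → C_1 maps a triangle to the signed sum of its edges. For instance
  ∂[v_0,v_4,v_7] = [v_4,v_7] − [v_0,v_7] + [v_0,v_4],
  ∂[v_0,v_2,v_4] = [v_2,v_4] − [v_0,v_4] + [v_0,v_2].
The 24×16 boundary matrix has rank 15 and Smith normal form diag(1,1,1,1,1,1,1,1,1,1,1,1,1,1,1).

Reading off H_k = ker ∂_k / im ∂_{k+1}:

  H_0: rank C_0 − rank ∂_1 = 8 − 7 = 1, and the invariant factors of ∂_1 are all 1, so H_0 = Z.
  H_1: rank ker ∂_1 − rank ∂_2 = (24 − 7) − 15 = 2, and the invariant factors of ∂_2 are all 1, so H_1 = Z^2.
  H_2: rank ker ∂_2 − rank ∂_3 = (16 − 15) − 0 = 1, and there is no ∂_3, so H_2 = Z.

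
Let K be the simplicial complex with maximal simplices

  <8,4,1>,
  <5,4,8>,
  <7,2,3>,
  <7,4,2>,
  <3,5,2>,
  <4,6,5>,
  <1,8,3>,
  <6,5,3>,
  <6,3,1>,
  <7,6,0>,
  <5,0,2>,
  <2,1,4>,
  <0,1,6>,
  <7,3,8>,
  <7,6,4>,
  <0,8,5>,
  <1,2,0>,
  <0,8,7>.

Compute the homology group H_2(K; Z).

H_2 ≅ Z.

K has 9 vertices, 27 edges, 18 triangles.
rank ∂_2 = 17, rank ∂_3 = 0 ⇒ b_2 = 18 − 17 − 0 = 1. So H_2 = Z.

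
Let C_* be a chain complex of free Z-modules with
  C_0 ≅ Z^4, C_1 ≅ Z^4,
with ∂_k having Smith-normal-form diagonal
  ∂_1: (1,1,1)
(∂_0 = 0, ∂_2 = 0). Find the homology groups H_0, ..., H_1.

H_0: b_0 = 4 − 0 − 3 = 1; torsion from ∂_1 factors > 1: none. So H_0 ≅ Z.
H_1: b_1 = 4 − 3 − 0 = 1; torsion from ∂_2 factors > 1: none. So H_1 ≅ Z.

H_0 ≅ Z,  H_1 ≅ Z.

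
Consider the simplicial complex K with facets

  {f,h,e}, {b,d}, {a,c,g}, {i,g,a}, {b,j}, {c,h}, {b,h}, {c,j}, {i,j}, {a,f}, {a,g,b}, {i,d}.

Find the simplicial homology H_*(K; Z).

We work with the vertex ordering a < b < c < d < e < f < g < h < i < j. The simplices of K, each written with vertices in increasing order, are:

  0-simplices (10): a, b, c, d, e, f, g, h, i, j
  1-simplices (18): ab, ac, af, ag, ai, bd, bg, bh, bj, cg, ch, cj, di, ef, eh, fh, gi, ij
  2-simplices (4): abg, acg, agi, efh

so the chain groups are C_0 ≅ Z^10, C_1 ≅ Z^18, C_2 ≅ Z^4.

The boundary map ∂_1: C_1 → C_0 maps an edge to its endpoints' difference, ∂[p,q] = q − p. For instance
  ∂bh = h − b.
The 10×18 boundary matrix has rank 9 and Smith normal form diag(1,1,1,1,1,1,1,1,1).

The boundary map ∂_2: C_2 → C_1 acts by ∂[p,q,r] = [q,r] − [p,r] + [p,q]. For instance
  ∂acg = cg − ag + ac,
  ∂efh = fh − eh + ef.
This gives a 18×4 integer matrix of rank 4; reducing to Smith normal form yields diagonal entries (1,1,1,1).

Now H_k = ker ∂_k / im ∂_{k+1}, so:

  H_0: rank C_0 − rank ∂_1 = 10 − 9 = 1, and the invariant factors of ∂_1 are all 1, so H_0 = Z.
  H_1: rank ker ∂_1 − rank ∂_2 = (18 − 9) − 4 = 5, and the invariant factors of ∂_2 are all 1, so H_1 = Z^5.
  H_2: rank ker ∂_2 − rank ∂_3 = (4 − 4) − 0 = 0, and there is no ∂_3, so H_2 = 0.

H_0 ≅ Z,  H_1 ≅ Z^5,  H_2 = 0.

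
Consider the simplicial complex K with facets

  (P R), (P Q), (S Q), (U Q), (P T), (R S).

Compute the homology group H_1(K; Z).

Order the vertices as P < Q < R < S < T < U. Listing each simplex with vertices in this order, K has dimension 1 with simplices:

  0-simplices (6): P, Q, R, S, T, U
  1-simplices (6): PQ, PR, PT, QS, QU, RS

giving chain groups C_0 ≅ Z^6, C_1 ≅ Z^6.

The boundary map ∂_1: C_1 → C_0 is given by ∂[p,q] = [q] − [p]. For instance
  ∂RS = S − R.
The 6×6 boundary matrix has rank 5 and Smith normal form diag(1,1,1,1,1).

Now H_k = ker ∂_k / im ∂_{k+1}, so:

  H_1: rank ker ∂_1 − rank ∂_2 = (6 − 5) − 0 = 1, and there is no ∂_2, so H_1 = Z.

H_1 = Z.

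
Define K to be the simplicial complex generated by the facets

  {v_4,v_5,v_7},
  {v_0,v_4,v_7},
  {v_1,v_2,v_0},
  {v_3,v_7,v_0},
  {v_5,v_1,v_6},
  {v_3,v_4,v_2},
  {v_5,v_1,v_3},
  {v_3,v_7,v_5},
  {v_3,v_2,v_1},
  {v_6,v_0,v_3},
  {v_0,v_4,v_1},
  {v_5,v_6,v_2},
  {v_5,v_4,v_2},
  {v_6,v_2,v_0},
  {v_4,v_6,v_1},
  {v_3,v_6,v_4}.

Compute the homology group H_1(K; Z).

We work with the vertex ordering v_0 < v_1 < v_2 < v_3 < v_4 < v_5 < v_6 < v_7. The simplices of K, each written with vertices in increasing order, are:

  0-simplices (8): [v_0], [v_1], [v_2], [v_3], [v_4], [v_5], [v_6], [v_7]
  1-simplices (24): (24 of them)
  2-simplices (16): (16 of them)

so the chain groups are C_0 ≅ Z^8, C_1 ≅ Z^24, C_2 ≅ Z^16.

The boundary map ∂_1: C_1 → C_0 maps an edge to its endpoints' difference, ∂[p,q] = q − p.
The resulting 8×24 matrix has rank 7, and its Smith normal form has invariant factors (1,1,1,1,1,1,1).

∂_2: C_2 → C_1 maps a triangle to the signed sum of its edges. For instance
  ∂[v_0,v_3,v_6] = [v_3,v_6] − [v_0,v_6] + [v_0,v_3],
  ∂[v_3,v_4,v_6] = [v_4,v_6] − [v_3,v_6] + [v_3,v_4].
As a 24×16 matrix over Z this has rank 15, with invariant factors (1,1,1,1,1,1,1,1,1,1,1,1,1,1,1).

From H_k ≅ ker(∂_k) / im(∂_{k+1}) we obtain:

  H_1: rank ker ∂_1 − rank ∂_2 = (24 − 7) − 15 = 2, and the invariant factors of ∂_2 are all 1, so H_1 = Z^2.

(K is a triangulation of the torus T^2.)

H_1 = Z^2.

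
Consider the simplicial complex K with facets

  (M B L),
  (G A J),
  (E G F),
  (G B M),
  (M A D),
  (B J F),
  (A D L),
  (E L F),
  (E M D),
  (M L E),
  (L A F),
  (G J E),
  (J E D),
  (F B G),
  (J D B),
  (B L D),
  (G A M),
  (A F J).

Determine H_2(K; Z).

Fix the vertex order A < B < D < E < F < G < J < L < M and write every simplex with vertices in increasing order. Then dim K = 2 and the simplices of K are:

  0-simplices (9): A, B, D, E, F, G, J, L, M
  1-simplices (27): AD, AF, AG, AJ, AL, AM, BD, BF, BG, BJ, BL, BM, DE, DJ, DL, DM, EF, EG, EJ, EL, EM, FG, FJ, FL, GJ, GM, LM
  2-simplices (18): ADL, ADM, AFJ, AFL, AGJ, AGM, BDJ, BDL, BFG, BFJ, BGM, BLM, DEJ, DEM, EFG, EFL, EGJ, ELM

giving chain groups C_0 ≅ Z^9, C_1 ≅ Z^27, C_2 ≅ Z^18.

Boundary ∂_1: C_1 → C_0 maps an edge to its endpoints' difference, ∂[p,q] = q − p. For instance
  ∂EM = M − E.
The 9×27 boundary matrix has rank 8 and Smith normal form diag(1,1,1,1,1,1,1,1).

The boundary map ∂_2: C_2 → C_1 acts by ∂[p,q,r] = [q,r] − [p,r] + [p,q]. For instance
  ∂AFL = FL − AL + AF,
  ∂BDL = DL − BL + BD.
The resulting 27×18 matrix has rank 18, and its Smith normal form has invariant factors (1,1,1,1,1,1,1,1,1,1,1,1,1,1,1,1,1,2).

From H_k ≅ ker(∂_k) / im(∂_{k+1}) we obtain:

  H_2: rank ker ∂_2 − rank ∂_3 = (18 − 18) − 0 = 0, and there is no ∂_3, so H_2 = 0.

H_2 ≅ 0.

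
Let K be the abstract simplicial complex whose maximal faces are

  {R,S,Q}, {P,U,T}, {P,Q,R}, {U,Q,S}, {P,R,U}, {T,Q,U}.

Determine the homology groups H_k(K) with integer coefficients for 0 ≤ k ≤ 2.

H_0 ≅ Z,  H_1 ≅ Z,  H_2 = 0.

Take the total order P < Q < R < S < T < U on the vertex set. Then K (dimension 2) consists of the simplices:

  0-simplices (6): P, Q, R, S, T, U
  1-simplices (12): PQ, PR, PT, PU, QR, QS, QT, QU, RS, RU, SU, TU
  2-simplices (6): PQR, PRU, PTU, QRS, QSU, QTU

so the chain groups are C_0 ≅ Z^6, C_1 ≅ Z^12, C_2 ≅ Z^6.

Boundary ∂_1: C_1 → C_0 is given by ∂[p,q] = [q] − [p]. For instance
  ∂TU = U − T.
As a 6×12 matrix over Z this has rank 5, with invariant factors (1,1,1,1,1).

The boundary map ∂_2: C_2 → C_1 acts by ∂[p,q,r] = [q,r] − [p,r] + [p,q]. For instance
  ∂PQR = QR − PR + PQ,
  ∂QSU = SU − QU + QS.
The 12×6 boundary matrix has rank 6 and Smith normal form diag(1,1,1,1,1,1).

Reading off H_k = ker ∂_k / im ∂_{k+1}:

  H_0: rank C_0 − rank ∂_1 = 6 − 5 = 1, and the invariant factors of ∂_1 are all 1, so H_0 ≅ Z.
  H_1: rank ker ∂_1 − rank ∂_2 = (12 − 5) − 6 = 1, and the invariant factors of ∂_2 are all 1, so H_1 ≅ Z.
  H_2: rank ker ∂_2 − rank ∂_3 = (6 − 6) − 0 = 0, and there is no ∂_3, so H_2 ≅ 0.

As a check, the Euler characteristic is 6 − 12 + 6 = 0, which agrees with 1 − 1 + 0 = 0.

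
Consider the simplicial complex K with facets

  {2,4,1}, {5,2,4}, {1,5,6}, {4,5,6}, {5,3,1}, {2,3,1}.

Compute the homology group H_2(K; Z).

Order the vertices as 1 < 2 < 3 < 4 < 5 < 6. Listing each simplex with vertices in this order, K has dimension 2 with simplices:

  0-simplices (6): [1], [2], [3], [4], [5], [6]
  1-simplices (12): [1,2], [1,3], [1,4], [1,5], [1,6], [2,3], [2,4], [2,5], [3,5], [4,5], [4,6], [5,6]
  2-simplices (6): [1,2,3], [1,2,4], [1,3,5], [1,5,6], [2,4,5], [4,5,6]

Hence C_0 ≅ Z^6, C_1 ≅ Z^12, C_2 ≅ Z^6.

∂_1: C_1 → C_0 sends each edge [p,q] (with p < q) to q − p. For instance
  ∂[3,5] = [5] − [3].
As a 6×12 matrix over Z this has rank 5, with invariant factors (1,1,1,1,1).

The boundary map ∂_2: C_2 → C_1 maps a triangle to the signed sum of its edges. For instance
  ∂[1,2,3] = [2,3] − [1,3] + [1,2],
  ∂[4,5,6] = [5,6] − [4,6] + [4,5].
The resulting 12×6 matrix has rank 6, and its Smith normal form has invariant factors (1,1,1,1,1,1).

Now H_k = ker ∂_k / im ∂_{k+1}, so:

  H_2: rank ker ∂_2 − rank ∂_3 = (6 − 6) − 0 = 0, and there is no ∂_3, so H_2 = 0.

(K is a triangulation of the cylinder S^1 x I.)

H_2 = 0.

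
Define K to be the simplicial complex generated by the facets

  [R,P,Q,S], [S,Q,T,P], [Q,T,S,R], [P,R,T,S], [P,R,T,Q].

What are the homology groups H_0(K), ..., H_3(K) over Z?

We work with the vertex ordering P < Q < R < S < T. The simplices of K, each written with vertices in increasing order, are:

  0-simplices (5): P, Q, R, S, T
  1-simplices (10): PQ, PR, PS, PT, QR, QS, QT, RS, RT, ST
  2-simplices (10): PQR, PQS, PQT, PRS, PRT, PST, QRS, QRT, QST, RST
  3-simplices (5): PQRS, PQRT, PQST, PRST, QRST

Hence C_0 ≅ Z^5, C_1 ≅ Z^10, C_2 ≅ Z^10, C_3 ≅ Z^5.

∂_1: C_1 → C_0 maps an edge to its endpoints' difference, ∂[p,q] = q − p. For instance
  ∂QT = T − Q.
This gives a 5×10 integer matrix of rank 4; reducing to Smith normal form yields diagonal entries (1,1,1,1).

The boundary map ∂_2: C_2 → C_1 acts by ∂[p,q,r] = [q,r] − [p,r] + [p,q]. For instance
  ∂PRS = RS − PS + PR,
  ∂PRT = RT − PT + PR.
This gives a 10×10 integer matrix of rank 6; reducing to Smith normal form yields diagonal entries (1,1,1,1,1,1).

∂_3: C_3 → C_2 sends each 3-simplex σ to the alternating sum Σ_i (−1)^i (σ with its i-th vertex removed). For instance
  ∂PRST = RST − PST + PRT − PRS,
  ∂PQRT = QRT − PRT + PQT − PQR.
This gives a 10×5 integer matrix of rank 4; reducing to Smith normal form yields diagonal entries (1,1,1,1).

Now H_k = ker ∂_k / im ∂_{k+1}, so:

  H_0: rank C_0 − rank ∂_1 = 5 − 4 = 1, and the invariant factors of ∂_1 are all 1, so H_0 = Z.
  H_1: rank ker ∂_1 − rank ∂_2 = (10 − 4) − 6 = 0, and the invariant factors of ∂_2 are all 1, so H_1 = 0.
  H_2: rank ker ∂_2 − rank ∂_3 = (10 − 6) − 4 = 0, and the invariant factors of ∂_3 are all 1, so H_2 = 0.
  H_3: rank ker ∂_3 − rank ∂_4 = (5 − 4) − 0 = 1, and there is no ∂_4, so H_3 = Z.

H_0 ≅ Z,  H_1 = 0,  H_2 = 0,  H_3 ≅ Z.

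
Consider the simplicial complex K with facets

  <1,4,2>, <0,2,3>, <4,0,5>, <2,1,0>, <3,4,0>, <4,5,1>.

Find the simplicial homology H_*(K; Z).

H_0 ≅ Z,  H_1 ≅ Z,  H_2 = 0.

We work with the vertex ordering 0 < 1 < 2 < 3 < 4 < 5. The simplices of K, each written with vertices in increasing order, are:

  0-simplices (6): [0], [1], [2], [3], [4], [5]
  1-simplices (12): [0,1], [0,2], [0,3], [0,4], [0,5], [1,2], [1,4], [1,5], [2,3], [2,4], [3,4], [4,5]
  2-simplices (6): [0,1,2], [0,2,3], [0,3,4], [0,4,5], [1,2,4], [1,4,5]

giving chain groups C_0 ≅ Z^6, C_1 ≅ Z^12, C_2 ≅ Z^6.

Boundary ∂_1: C_1 → C_0 sends each edge [p,q] (with p < q) to q − p. For instance
  ∂[1,5] = [5] − [1].
The 6×12 boundary matrix has rank 5 and Smith normal form diag(1,1,1,1,1).

The boundary map ∂_2: C_2 → C_1 sends each 2-simplex [p,q,r] to [q,r] − [p,r] + [p,q]. For instance
  ∂[0,3,4] = [3,4] − [0,4] + [0,3],
  ∂[0,4,5] = [4,5] − [0,5] + [0,4].
The 12×6 boundary matrix has rank 6 and Smith normal form diag(1,1,1,1,1,1).

Computing H_k = (kernel of ∂_k) / (image of ∂_{k+1}):

  H_0: rank C_0 − rank ∂_1 = 6 − 5 = 1, and the invariant factors of ∂_1 are all 1, so H_0 = Z.
  H_1: rank ker ∂_1 − rank ∂_2 = (12 − 5) − 6 = 1, and the invariant factors of ∂_2 are all 1, so H_1 = Z.
  H_2: rank ker ∂_2 − rank ∂_3 = (6 − 6) − 0 = 0, and there is no ∂_3, so H_2 = 0.

As a check, the Euler characteristic is 6 − 12 + 6 = 0, which agrees with 1 − 1 + 0 = 0.
(K is a triangulation of the cylinder S^1 x I.)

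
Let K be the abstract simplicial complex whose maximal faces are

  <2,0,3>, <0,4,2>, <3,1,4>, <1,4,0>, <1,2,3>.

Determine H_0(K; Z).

Take the total order 0 < 1 < 2 < 3 < 4 on the vertex set. Then K (dimension 2) consists of the simplices:

  0-simplices (5): [0], [1], [2], [3], [4]
  1-simplices (10): [0,1], [0,2], [0,3], [0,4], [1,2], [1,3], [1,4], [2,3], [2,4], [3,4]
  2-simplices (5): [0,1,4], [0,2,3], [0,2,4], [1,2,3], [1,3,4]

giving chain groups C_0 ≅ Z^5, C_1 ≅ Z^10, C_2 ≅ Z^5.

The boundary map ∂_1: C_1 → C_0 maps an edge to its endpoints' difference, ∂[p,q] = q − p. For instance
  ∂[2,4] = [4] − [2].
As a 5×10 matrix over Z this has rank 4, with invariant factors (1,1,1,1).

The boundary map ∂_2: C_2 → C_1 maps a triangle to the signed sum of its edges. For instance
  ∂[0,1,4] = [1,4] − [0,4] + [0,1],
  ∂[1,2,3] = [2,3] − [1,3] + [1,2].
The 10×5 boundary matrix has rank 5 and Smith normal form diag(1,1,1,1,1).

Reading off H_k = ker ∂_k / im ∂_{k+1}:

  H_0: rank C_0 − rank ∂_1 = 5 − 4 = 1, and the invariant factors of ∂_1 are all 1, so H_0 ≅ Z.

(K is a triangulation of the Möbius band.)

H_0 = Z.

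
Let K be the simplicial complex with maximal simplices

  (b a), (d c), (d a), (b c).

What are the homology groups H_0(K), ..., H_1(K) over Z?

Order the vertices as a < b < c < d. Listing each simplex with vertices in this order, K has dimension 1 with simplices:

  0-simplices (4): a, b, c, d
  1-simplices (4): ab, ad, bc, cd

giving chain groups C_0 ≅ Z^4, C_1 ≅ Z^4.

∂_1: C_1 → C_0 maps an edge to its endpoints' difference, ∂[p,q] = q − p. For instance
  ∂bc = c − b.
The 4×4 boundary matrix has rank 3 and Smith normal form diag(1,1,1).

Now H_k = ker ∂_k / im ∂_{k+1}, so:

  H_0: rank C_0 − rank ∂_1 = 4 − 3 = 1, and the invariant factors of ∂_1 are all 1, so H_0 = Z.
  H_1: rank ker ∂_1 − rank ∂_2 = (4 − 3) − 0 = 1, and there is no ∂_2, so H_1 = Z.

H_0 ≅ Z,  H_1 ≅ Z.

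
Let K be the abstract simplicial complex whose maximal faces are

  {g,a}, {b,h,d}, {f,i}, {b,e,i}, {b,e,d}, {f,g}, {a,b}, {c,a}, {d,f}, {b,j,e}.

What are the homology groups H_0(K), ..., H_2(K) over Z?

We work with the vertex ordering a < b < c < d < e < f < g < h < i < j. The simplices of K, each written with vertices in increasing order, are:

  0-simplices (10): a, b, c, d, e, f, g, h, i, j
  1-simplices (15): ab, ac, ag, bd, be, bh, bi, bj, de, df, dh, ei, ej, fg, fi
  2-simplices (4): bde, bdh, bei, bej

so the chain groups are C_0 ≅ Z^10, C_1 ≅ Z^15, C_2 ≅ Z^4.

∂_1: C_1 → C_0 is given by ∂[p,q] = [q] − [p]. For instance
  ∂ac = c − a.
The resulting 10×15 matrix has rank 9, and its Smith normal form has invariant factors (1,1,1,1,1,1,1,1,1).

Boundary ∂_2: C_2 → C_1 acts by ∂[p,q,r] = [q,r] − [p,r] + [p,q]. For instance
  ∂bei = ei − bi + be,
  ∂bej = ej − bj + be.
This gives a 15×4 integer matrix of rank 4; reducing to Smith normal form yields diagonal entries (1,1,1,1).

Computing H_k = (kernel of ∂_k) / (image of ∂_{k+1}):

  H_0: rank C_0 − rank ∂_1 = 10 − 9 = 1, and the invariant factors of ∂_1 are all 1, so H_0 = Z.
  H_1: rank ker ∂_1 − rank ∂_2 = (15 − 9) − 4 = 2, and the invariant factors of ∂_2 are all 1, so H_1 = Z^2.
  H_2: rank ker ∂_2 − rank ∂_3 = (4 − 4) − 0 = 0, and there is no ∂_3, so H_2 = 0.

As a check, the Euler characteristic is 10 − 15 + 4 = -1, which agrees with 1 − 2 + 0 = -1.

H_0 ≅ Z,  H_1 ≅ Z^2,  H_2 = 0.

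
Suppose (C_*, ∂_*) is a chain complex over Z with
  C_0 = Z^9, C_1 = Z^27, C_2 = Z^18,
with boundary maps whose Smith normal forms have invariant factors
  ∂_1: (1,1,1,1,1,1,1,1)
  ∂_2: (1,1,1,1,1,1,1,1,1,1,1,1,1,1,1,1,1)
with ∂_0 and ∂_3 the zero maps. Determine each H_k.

H_0: b_0 = 9 − 0 − 8 = 1; torsion from ∂_1 factors > 1: none. So H_0 ≅ Z.
H_1: b_1 = 27 − 8 − 17 = 2; torsion from ∂_2 factors > 1: none. So H_1 ≅ Z^2.
H_2: b_2 = 18 − 17 − 0 = 1; torsion from ∂_3 factors > 1: none. So H_2 ≅ Z.

H_0 ≅ Z,  H_1 ≅ Z^2,  H_2 ≅ Z.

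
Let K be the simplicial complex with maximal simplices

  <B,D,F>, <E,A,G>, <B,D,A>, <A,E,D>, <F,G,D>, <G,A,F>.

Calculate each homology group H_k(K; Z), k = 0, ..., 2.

Order the vertices as A < B < D < E < F < G. Listing each simplex with vertices in this order, K has dimension 2 with simplices:

  0-simplices (6): A, B, D, E, F, G
  1-simplices (12): AB, AD, AE, AF, AG, BD, BF, DE, DF, DG, EG, FG
  2-simplices (6): ABD, ADE, AEG, AFG, BDF, DFG

giving chain groups C_0 ≅ Z^6, C_1 ≅ Z^12, C_2 ≅ Z^6.

The boundary map ∂_1: C_1 → C_0 is given by ∂[p,q] = [q] − [p]. For instance
  ∂AB = B − A.
As a 6×12 matrix over Z this has rank 5, with invariant factors (1,1,1,1,1).

The boundary map ∂_2: C_2 → C_1 maps a triangle to the signed sum of its edges. For instance
  ∂DFG = FG − DG + DF,
  ∂AFG = FG − AG + AF.
As a 12×6 matrix over Z this has rank 6, with invariant factors (1,1,1,1,1,1).

Now H_k = ker ∂_k / im ∂_{k+1}, so:

  H_0: rank C_0 − rank ∂_1 = 6 − 5 = 1, and the invariant factors of ∂_1 are all 1, so H_0 = Z.
  H_1: rank ker ∂_1 − rank ∂_2 = (12 − 5) − 6 = 1, and the invariant factors of ∂_2 are all 1, so H_1 = Z.
  H_2: rank ker ∂_2 − rank ∂_3 = (6 − 6) − 0 = 0, and there is no ∂_3, so H_2 = 0.

As a check, the Euler characteristic is 6 − 12 + 6 = 0, which agrees with 1 − 1 + 0 = 0.
(K is a triangulation of the cylinder S^1 x I.)

H_0 = Z,  H_1 = Z,  H_2 = 0.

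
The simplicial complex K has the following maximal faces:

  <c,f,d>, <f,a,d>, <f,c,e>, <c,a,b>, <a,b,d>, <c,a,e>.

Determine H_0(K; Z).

H_0 = Z.

Order the vertices as a < b < c < d < e < f. Listing each simplex with vertices in this order, K has dimension 2 with simplices:

  0-simplices (6): a, b, c, d, e, f
  1-simplices (12): ab, ac, ad, ae, af, bc, bd, cd, ce, cf, df, ef
  2-simplices (6): abc, abd, ace, adf, cdf, cef

giving chain groups C_0 ≅ Z^6, C_1 ≅ Z^12, C_2 ≅ Z^6.

Boundary ∂_1: C_1 → C_0 is given by ∂[p,q] = [q] − [p]. For instance
  ∂af = f − a.
The 6×12 boundary matrix has rank 5 and Smith normal form diag(1,1,1,1,1).

∂_2: C_2 → C_1 maps a triangle to the signed sum of its edges. For instance
  ∂abd = bd − ad + ab,
  ∂cdf = df − cf + cd.
This gives a 12×6 integer matrix of rank 6; reducing to Smith normal form yields diagonal entries (1,1,1,1,1,1).

Now H_k = ker ∂_k / im ∂_{k+1}, so:

  H_0: rank C_0 − rank ∂_1 = 6 − 5 = 1, and the invariant factors of ∂_1 are all 1, so H_0 = Z.

(K is a triangulation of the cylinder S^1 x I.)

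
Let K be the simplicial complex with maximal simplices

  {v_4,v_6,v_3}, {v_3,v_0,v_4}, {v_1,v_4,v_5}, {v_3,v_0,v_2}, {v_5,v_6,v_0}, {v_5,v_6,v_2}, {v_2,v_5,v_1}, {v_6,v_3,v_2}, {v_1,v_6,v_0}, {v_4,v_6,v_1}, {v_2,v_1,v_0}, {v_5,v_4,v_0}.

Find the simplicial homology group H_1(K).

H_1 ≅ Z/2.

We work with the vertex ordering v_0 < v_1 < v_2 < v_3 < v_4 < v_5 < v_6. The simplices of K, each written with vertices in increasing order, are:

  0-simplices (7): [v_0], [v_1], [v_2], [v_3], [v_4], [v_5], [v_6]
  1-simplices (18): (18 of them)
  2-simplices (12): (12 of them)

so the chain groups are C_0 ≅ Z^7, C_1 ≅ Z^18, C_2 ≅ Z^12.

∂_1: C_1 → C_0 is given by ∂[p,q] = [q] − [p]. For instance
  ∂[v_0,v_5] = [v_5] − [v_0].
The resulting 7×18 matrix has rank 6, and its Smith normal form has invariant factors (1,1,1,1,1,1).

Boundary ∂_2: C_2 → C_1 sends each 2-simplex [p,q,r] to [q,r] − [p,r] + [p,q]. For instance
  ∂[v_3,v_4,v_6] = [v_4,v_6] − [v_3,v_6] + [v_3,v_4],
  ∂[v_0,v_1,v_2] = [v_1,v_2] − [v_0,v_2] + [v_0,v_1].
The 18×12 boundary matrix has rank 12 and Smith normal form diag(1,1,1,1,1,1,1,1,1,1,1,2).

Now H_k = ker ∂_k / im ∂_{k+1}, so:

  H_1: rank ker ∂_1 − rank ∂_2 = (18 − 6) − 12 = 0, and ∂_2 has invariant factor 2 > 1, so H_1 ≅ Z/2.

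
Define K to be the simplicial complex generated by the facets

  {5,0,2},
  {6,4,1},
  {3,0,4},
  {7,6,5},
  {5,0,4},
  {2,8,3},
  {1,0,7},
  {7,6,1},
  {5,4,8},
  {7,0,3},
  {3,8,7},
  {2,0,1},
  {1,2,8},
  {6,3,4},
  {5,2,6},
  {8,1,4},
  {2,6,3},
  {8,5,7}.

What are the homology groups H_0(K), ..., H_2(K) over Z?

K has 9 vertices, 27 edges, 18 triangles.
rank ∂_0 = 0, rank ∂_1 = 8 ⇒ b_0 = 9 − 0 − 8 = 1; all invariant factors of ∂_1 are 1 so no torsion. So H_0 ≅ Z.
rank ∂_1 = 8, rank ∂_2 = 17 ⇒ b_1 = 27 − 8 − 17 = 2; all invariant factors of ∂_2 are 1 so no torsion. So H_1 ≅ Z^2.
rank ∂_2 = 17, rank ∂_3 = 0 ⇒ b_2 = 18 − 17 − 0 = 1. So H_2 ≅ Z.

H_0 = Z,  H_1 = Z^2,  H_2 = Z.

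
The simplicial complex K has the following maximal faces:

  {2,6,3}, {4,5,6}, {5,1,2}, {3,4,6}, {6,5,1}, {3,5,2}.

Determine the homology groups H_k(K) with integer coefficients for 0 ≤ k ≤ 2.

K has 6 vertices, 12 edges, 6 triangles.
rank ∂_0 = 0, rank ∂_1 = 5 ⇒ b_0 = 6 − 0 − 5 = 1; all invariant factors of ∂_1 are 1 so no torsion. So H_0 = Z.
rank ∂_1 = 5, rank ∂_2 = 6 ⇒ b_1 = 12 − 5 − 6 = 1; all invariant factors of ∂_2 are 1 so no torsion. So H_1 = Z.
rank ∂_2 = 6, rank ∂_3 = 0 ⇒ b_2 = 6 − 6 − 0 = 0. So H_2 = 0.

H_0 = Z,  H_1 = Z,  H_2 = 0.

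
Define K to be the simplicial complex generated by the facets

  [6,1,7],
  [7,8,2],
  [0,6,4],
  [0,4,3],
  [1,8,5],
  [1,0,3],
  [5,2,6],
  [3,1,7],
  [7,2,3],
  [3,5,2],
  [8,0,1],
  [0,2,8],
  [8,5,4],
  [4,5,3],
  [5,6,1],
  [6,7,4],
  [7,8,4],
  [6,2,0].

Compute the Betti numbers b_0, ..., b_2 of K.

b_0 = 1, b_1 = 2, b_2 = 1.

We work with the vertex ordering 0 < 1 < 2 < 3 < 4 < 5 < 6 < 7 < 8. The simplices of K, each written with vertices in increasing order, are:

  0-simplices (9): [0], [1], [2], [3], [4], [5], [6], [7], [8]
  1-simplices (27): (27 of them)
  2-simplices (18): [0,1,3], [0,1,8], [0,2,6], [0,2,8], [0,3,4], [0,4,6], [1,3,7], [1,5,6], [1,5,8], [1,6,7], [2,3,5], [2,3,7], [2,5,6], [2,7,8], [3,4,5], [4,5,8], [4,6,7], [4,7,8]

giving chain groups C_0 ≅ Z^9, C_1 ≅ Z^27, C_2 ≅ Z^18.

The boundary map ∂_1: C_1 → C_0 sends each edge [p,q] (with p < q) to q − p.
As a 9×27 matrix over Z this has rank 8, with invariant factors (1,1,1,1,1,1,1,1).

∂_2: C_2 → C_1 sends each 2-simplex [p,q,r] to [q,r] − [p,r] + [p,q]. For instance
  ∂[4,7,8] = [7,8] − [4,8] + [4,7],
  ∂[0,2,8] = [2,8] − [0,8] + [0,2].
As a 27×18 matrix over Z this has rank 17, with invariant factors (1,1,1,1,1,1,1,1,1,1,1,1,1,1,1,1,1).

Now H_k = ker ∂_k / im ∂_{k+1}, so:

  H_0: rank C_0 − rank ∂_1 = 9 − 8 = 1, and the invariant factors of ∂_1 are all 1, so H_0 = Z.
  H_1: rank ker ∂_1 − rank ∂_2 = (27 − 8) − 17 = 2, and the invariant factors of ∂_2 are all 1, so H_1 = Z^2.
  H_2: rank ker ∂_2 − rank ∂_3 = (18 − 17) − 0 = 1, and there is no ∂_3, so H_2 = Z.

Hence the Betti numbers are b_0 = 1, b_1 = 2, b_2 = 1.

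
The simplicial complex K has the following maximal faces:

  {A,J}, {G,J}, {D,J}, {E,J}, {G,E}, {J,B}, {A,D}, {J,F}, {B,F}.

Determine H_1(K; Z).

Order the vertices as A < B < D < E < F < G < J. Listing each simplex with vertices in this order, K has dimension 1 with simplices:

  0-simplices (7): A, B, D, E, F, G, J
  1-simplices (9): AD, AJ, BF, BJ, DJ, EG, EJ, FJ, GJ

Hence C_0 ≅ Z^7, C_1 ≅ Z^9.

Boundary ∂_1: C_1 → C_0 is given by ∂[p,q] = [q] − [p].
This gives a 7×9 integer matrix of rank 6; reducing to Smith normal form yields diagonal entries (1,1,1,1,1,1).

Now H_k = ker ∂_k / im ∂_{k+1}, so:

  H_1: rank ker ∂_1 − rank ∂_2 = (9 − 6) − 0 = 3, and there is no ∂_2, so H_1 = Z^3.

H_1 = Z^3.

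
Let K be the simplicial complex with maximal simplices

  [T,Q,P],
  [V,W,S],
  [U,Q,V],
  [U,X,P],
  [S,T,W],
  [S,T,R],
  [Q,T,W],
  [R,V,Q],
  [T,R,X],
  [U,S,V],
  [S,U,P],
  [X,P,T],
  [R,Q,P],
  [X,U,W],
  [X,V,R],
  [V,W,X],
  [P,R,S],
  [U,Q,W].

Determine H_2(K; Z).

H_2 ≅ 0.

Take the total order P < Q < R < S < T < U < V < W < X on the vertex set. Then K (dimension 2) consists of the simplices:

  0-simplices (9): P, Q, R, S, T, U, V, W, X
  1-simplices (27): PQ, PR, PS, PT, PU, PX, QR, QT, QU, QV, QW, RS, RT, RV, RX, ST, SU, SV, SW, TW, TX, UV, UW, UX, VW, VX, WX
  2-simplices (18): PQR, PQT, PRS, PSU, PTX, PUX, QRV, QTW, QUV, QUW, RST, RTX, RVX, STW, SUV, SVW, UWX, VWX

giving chain groups C_0 ≅ Z^9, C_1 ≅ Z^27, C_2 ≅ Z^18.

Boundary ∂_1: C_1 → C_0 is given by ∂[p,q] = [q] − [p]. For instance
  ∂QU = U − Q.
The 9×27 boundary matrix has rank 8 and Smith normal form diag(1,1,1,1,1,1,1,1).

Boundary ∂_2: C_2 → C_1 sends each 2-simplex [p,q,r] to [q,r] − [p,r] + [p,q]. For instance
  ∂RTX = TX − RX + RT,
  ∂QUW = UW − QW + QU.
This gives a 27×18 integer matrix of rank 18; reducing to Smith normal form yields diagonal entries (1,1,1,1,1,1,1,1,1,1,1,1,1,1,1,1,1,2).

Computing H_k = (kernel of ∂_k) / (image of ∂_{k+1}):

  H_2: rank ker ∂_2 − rank ∂_3 = (18 − 18) − 0 = 0, and there is no ∂_3, so H_2 ≅ 0.

(K is a triangulation of the Klein bottle.)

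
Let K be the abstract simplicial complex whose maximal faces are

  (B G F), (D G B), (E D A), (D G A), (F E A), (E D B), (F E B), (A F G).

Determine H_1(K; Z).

H_1 = 0.

Order the vertices as A < B < D < E < F < G. Listing each simplex with vertices in this order, K has dimension 2 with simplices:

  0-simplices (6): A, B, D, E, F, G
  1-simplices (12): AD, AE, AF, AG, BD, BE, BF, BG, DE, DG, EF, FG
  2-simplices (8): ADE, ADG, AEF, AFG, BDE, BDG, BEF, BFG

giving chain groups C_0 ≅ Z^6, C_1 ≅ Z^12, C_2 ≅ Z^8.

The boundary map ∂_1: C_1 → C_0 maps an edge to its endpoints' difference, ∂[p,q] = q − p.
As a 6×12 matrix over Z this has rank 5, with invariant factors (1,1,1,1,1).

Boundary ∂_2: C_2 → C_1 sends each 2-simplex [p,q,r] to [q,r] − [p,r] + [p,q]. For instance
  ∂BEF = EF − BF + BE,
  ∂AFG = FG − AG + AF.
The 12×8 boundary matrix has rank 7 and Smith normal form diag(1,1,1,1,1,1,1).

From H_k ≅ ker(∂_k) / im(∂_{k+1}) we obtain:

  H_1: rank ker ∂_1 − rank ∂_2 = (12 − 5) − 7 = 0, and the invariant factors of ∂_2 are all 1, so H_1 = 0.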